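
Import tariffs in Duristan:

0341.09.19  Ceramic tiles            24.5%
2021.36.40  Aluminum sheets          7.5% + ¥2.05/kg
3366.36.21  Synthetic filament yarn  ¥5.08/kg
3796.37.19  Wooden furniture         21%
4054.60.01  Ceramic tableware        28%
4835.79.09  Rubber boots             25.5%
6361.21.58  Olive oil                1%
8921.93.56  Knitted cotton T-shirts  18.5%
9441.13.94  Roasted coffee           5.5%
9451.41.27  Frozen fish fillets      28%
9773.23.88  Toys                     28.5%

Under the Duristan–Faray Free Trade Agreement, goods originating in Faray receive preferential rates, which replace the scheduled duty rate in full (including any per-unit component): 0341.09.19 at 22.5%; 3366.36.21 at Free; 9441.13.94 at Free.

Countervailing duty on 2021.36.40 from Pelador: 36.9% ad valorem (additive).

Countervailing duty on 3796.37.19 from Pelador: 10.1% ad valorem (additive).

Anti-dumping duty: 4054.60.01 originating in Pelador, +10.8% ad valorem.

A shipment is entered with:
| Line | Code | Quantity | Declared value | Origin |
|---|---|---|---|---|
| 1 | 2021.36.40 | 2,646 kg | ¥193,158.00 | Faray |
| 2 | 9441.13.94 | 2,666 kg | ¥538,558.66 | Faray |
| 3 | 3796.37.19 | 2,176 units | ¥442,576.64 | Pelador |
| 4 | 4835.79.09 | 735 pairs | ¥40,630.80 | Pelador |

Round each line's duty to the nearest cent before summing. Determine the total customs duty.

¥167,913.34

Line 1 (2021.36.40, Faray, 2,646 kg, ¥193,158.00):
Base rate for 2021.36.40 is 7.5% + ¥2.05/kg.
Origin Faray is the FTA partner but 2021.36.40 is not on the preference list; base rate stands.
The additional-duty order on 2021.36.40 targets Pelador, not Faray; it does not apply.
Duty = ¥193,158.00 × 7.5% + 2,646 × ¥2.05 = ¥19,911.15.
Line 2 (9441.13.94, Faray, 2,666 kg, ¥538,558.66):
Base rate for 9441.13.94 is 5.5%.
Origin Faray qualifies under the Duristan–Faray agreement and 9441.13.94 is covered: preferential rate Free applies instead.
Duty = ¥538,558.66 × 0% = ¥0.00.
Line 3 (3796.37.19, Pelador, 2,176 units, ¥442,576.64):
Base rate for 3796.37.19 is 21%.
Additional duty on 3796.37.19 from Pelador: +10.1%. Applied ad valorem rate: 21% + 10.1% = 31.1%.
Duty = ¥442,576.64 × 31.1% = ¥137,641.34.
Line 4 (4835.79.09, Pelador, 735 pairs, ¥40,630.80):
Base rate for 4835.79.09 is 25.5%.
Duty = ¥40,630.80 × 25.5% = ¥10,360.85.
Total = ¥19,911.15 + ¥0.00 + ¥137,641.34 + ¥10,360.85 = ¥167,913.34.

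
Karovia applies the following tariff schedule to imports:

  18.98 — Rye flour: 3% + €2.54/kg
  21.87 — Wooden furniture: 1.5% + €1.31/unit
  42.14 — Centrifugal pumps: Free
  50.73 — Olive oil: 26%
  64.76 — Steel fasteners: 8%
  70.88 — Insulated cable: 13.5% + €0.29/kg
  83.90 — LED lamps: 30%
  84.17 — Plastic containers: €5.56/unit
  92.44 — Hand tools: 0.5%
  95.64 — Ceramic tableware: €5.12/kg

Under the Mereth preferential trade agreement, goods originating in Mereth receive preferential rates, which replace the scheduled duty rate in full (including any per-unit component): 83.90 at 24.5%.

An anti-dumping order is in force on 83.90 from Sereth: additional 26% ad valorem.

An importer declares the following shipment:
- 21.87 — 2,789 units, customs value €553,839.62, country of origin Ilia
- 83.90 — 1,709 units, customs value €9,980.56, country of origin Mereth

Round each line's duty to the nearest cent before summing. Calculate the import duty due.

€14,406.42

Line 1 (21.87, Ilia, 2,789 units, €553,839.62):
Base rate for 21.87 is 1.5% + €1.31/unit.
Duty = €553,839.62 × 1.5% + 2,789 × €1.31 = €11,961.18.
Line 2 (83.90, Mereth, 1,709 units, €9,980.56):
Base rate for 83.90 is 30%.
Origin Mereth qualifies under the Karovia–Mereth agreement and 83.90 is covered: preferential rate 24.5% applies instead.
The additional-duty order on 83.90 targets Sereth, not Mereth; it does not apply.
Duty = €9,980.56 × 24.5% = €2,445.24.
Total = €11,961.18 + €2,445.24 = €14,406.42.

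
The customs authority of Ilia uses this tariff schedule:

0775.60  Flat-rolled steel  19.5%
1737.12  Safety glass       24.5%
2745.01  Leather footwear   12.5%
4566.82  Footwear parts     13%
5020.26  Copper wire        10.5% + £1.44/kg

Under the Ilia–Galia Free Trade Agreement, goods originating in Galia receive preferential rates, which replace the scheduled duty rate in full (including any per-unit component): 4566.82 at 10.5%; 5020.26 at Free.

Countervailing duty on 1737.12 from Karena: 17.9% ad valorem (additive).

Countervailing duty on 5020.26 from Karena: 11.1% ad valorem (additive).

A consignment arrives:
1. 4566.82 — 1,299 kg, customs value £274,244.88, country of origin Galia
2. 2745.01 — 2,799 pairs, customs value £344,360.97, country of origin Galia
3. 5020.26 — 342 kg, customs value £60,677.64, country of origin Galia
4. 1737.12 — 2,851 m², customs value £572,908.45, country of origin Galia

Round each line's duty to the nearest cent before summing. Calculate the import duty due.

£212,203.40

Line 1 (4566.82, Galia, 1,299 kg, £274,244.88):
Base rate for 4566.82 is 13%.
Origin Galia qualifies under the Ilia–Galia agreement and 4566.82 is covered: preferential rate 10.5% applies instead.
Duty = £274,244.88 × 10.5% = £28,795.71.
Line 2 (2745.01, Galia, 2,799 pairs, £344,360.97):
Base rate for 2745.01 is 12.5%.
Origin Galia is the FTA partner but 2745.01 is not on the preference list; base rate stands.
Duty = £344,360.97 × 12.5% = £43,045.12.
Line 3 (5020.26, Galia, 342 kg, £60,677.64):
Base rate for 5020.26 is 10.5% + £1.44/kg.
Origin Galia qualifies under the Ilia–Galia agreement and 5020.26 is covered: preferential rate Free applies instead.
The additional-duty order on 5020.26 targets Karena, not Galia; it does not apply.
Duty = £60,677.64 × 0% = £0.00.
Line 4 (1737.12, Galia, 2,851 m², £572,908.45):
Base rate for 1737.12 is 24.5%.
Origin Galia is the FTA partner but 1737.12 is not on the preference list; base rate stands.
The additional-duty order on 1737.12 targets Karena, not Galia; it does not apply.
Duty = £572,908.45 × 24.5% = £140,362.57.
Total = £28,795.71 + £43,045.12 + £0.00 + £140,362.57 = £212,203.40.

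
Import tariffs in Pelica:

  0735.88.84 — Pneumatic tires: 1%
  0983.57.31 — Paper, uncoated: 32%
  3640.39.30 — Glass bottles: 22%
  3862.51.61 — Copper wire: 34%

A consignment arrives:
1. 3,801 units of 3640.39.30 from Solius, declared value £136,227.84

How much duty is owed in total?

£29,970.12

Line 1 (3640.39.30, Solius, 3,801 units, £136,227.84):
Base rate for 3640.39.30 is 22%.
Duty = £136,227.84 × 22% = £29,970.12.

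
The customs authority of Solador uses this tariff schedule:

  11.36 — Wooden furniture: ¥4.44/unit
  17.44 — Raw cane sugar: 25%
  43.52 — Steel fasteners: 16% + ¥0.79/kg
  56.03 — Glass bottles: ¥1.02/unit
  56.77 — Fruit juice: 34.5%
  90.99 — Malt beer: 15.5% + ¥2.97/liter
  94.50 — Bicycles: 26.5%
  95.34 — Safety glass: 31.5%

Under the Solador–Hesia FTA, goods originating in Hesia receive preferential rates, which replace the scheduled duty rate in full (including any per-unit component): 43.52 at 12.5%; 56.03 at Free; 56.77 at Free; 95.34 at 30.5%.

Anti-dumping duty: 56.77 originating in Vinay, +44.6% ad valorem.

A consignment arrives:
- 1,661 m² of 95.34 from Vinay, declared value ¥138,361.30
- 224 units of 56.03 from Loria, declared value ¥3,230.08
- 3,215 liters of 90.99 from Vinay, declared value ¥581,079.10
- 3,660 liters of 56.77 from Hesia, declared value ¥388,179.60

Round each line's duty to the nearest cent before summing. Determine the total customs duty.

¥143,428.10

Line 1 (95.34, Vinay, 1,661 m², ¥138,361.30):
Base rate for 95.34 is 31.5%.
95.34 has an FTA preferential rate, but origin Vinay is not Hesia; base rate stands.
Duty = ¥138,361.30 × 31.5% = ¥43,583.81.
Line 2 (56.03, Loria, 224 units, ¥3,230.08):
Base rate for 56.03 is ¥1.02/unit.
56.03 has an FTA preferential rate, but origin Loria is not Hesia; base rate stands.
Duty = 224 × ¥1.02 = ¥228.48.
Line 3 (90.99, Vinay, 3,215 liters, ¥581,079.10):
Base rate for 90.99 is 15.5% + ¥2.97/liter.
Duty = ¥581,079.10 × 15.5% + 3,215 × ¥2.97 = ¥99,615.81.
Line 4 (56.77, Hesia, 3,660 liters, ¥388,179.60):
Base rate for 56.77 is 34.5%.
Origin Hesia qualifies under the Solador–Hesia agreement and 56.77 is covered: preferential rate Free applies instead.
The additional-duty order on 56.77 targets Vinay, not Hesia; it does not apply.
Duty = ¥388,179.60 × 0% = ¥0.00.
Total = ¥43,583.81 + ¥228.48 + ¥99,615.81 + ¥0.00 = ¥143,428.10.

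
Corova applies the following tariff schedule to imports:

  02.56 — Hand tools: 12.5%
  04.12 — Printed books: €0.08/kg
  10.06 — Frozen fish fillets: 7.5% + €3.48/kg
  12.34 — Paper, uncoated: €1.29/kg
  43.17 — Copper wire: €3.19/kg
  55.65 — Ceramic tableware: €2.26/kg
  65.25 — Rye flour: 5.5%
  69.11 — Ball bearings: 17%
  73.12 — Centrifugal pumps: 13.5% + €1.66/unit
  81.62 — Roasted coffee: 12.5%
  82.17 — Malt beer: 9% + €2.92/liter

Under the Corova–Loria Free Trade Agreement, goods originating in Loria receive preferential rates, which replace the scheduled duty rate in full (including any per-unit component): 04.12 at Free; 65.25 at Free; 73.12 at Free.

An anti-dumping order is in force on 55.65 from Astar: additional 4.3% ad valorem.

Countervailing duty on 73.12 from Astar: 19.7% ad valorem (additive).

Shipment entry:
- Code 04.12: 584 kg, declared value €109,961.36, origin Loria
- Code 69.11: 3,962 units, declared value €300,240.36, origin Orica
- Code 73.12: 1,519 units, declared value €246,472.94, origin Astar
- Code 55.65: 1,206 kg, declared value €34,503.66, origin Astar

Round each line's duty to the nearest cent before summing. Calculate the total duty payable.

€139,600.64

Line 1 (04.12, Loria, 584 kg, €109,961.36):
Base rate for 04.12 is €0.08/kg.
Origin Loria qualifies under the Corova–Loria agreement and 04.12 is covered: preferential rate Free applies instead.
Duty = €109,961.36 × 0% = €0.00.
Line 2 (69.11, Orica, 3,962 units, €300,240.36):
Base rate for 69.11 is 17%.
Duty = €300,240.36 × 17% = €51,040.86.
Line 3 (73.12, Astar, 1,519 units, €246,472.94):
Base rate for 73.12 is 13.5% + €1.66/unit.
73.12 has an FTA preferential rate, but origin Astar is not Loria; base rate stands.
Additional duty on 73.12 from Astar: +19.7%. Applied ad valorem rate: 13.5% + 19.7% = 33.2%.
Duty = €246,472.94 × 33.2% + 1,519 × €1.66 = €84,350.56.
Line 4 (55.65, Astar, 1,206 kg, €34,503.66):
Base rate for 55.65 is €2.26/kg.
Additional duty on 55.65 from Astar: +4.3% ad valorem. Applied ad valorem rate = 4.3%.
Duty = €34,503.66 × 4.3% + 1,206 × €2.26 = €4,209.22.
Total = €0.00 + €51,040.86 + €84,350.56 + €4,209.22 = €139,600.64.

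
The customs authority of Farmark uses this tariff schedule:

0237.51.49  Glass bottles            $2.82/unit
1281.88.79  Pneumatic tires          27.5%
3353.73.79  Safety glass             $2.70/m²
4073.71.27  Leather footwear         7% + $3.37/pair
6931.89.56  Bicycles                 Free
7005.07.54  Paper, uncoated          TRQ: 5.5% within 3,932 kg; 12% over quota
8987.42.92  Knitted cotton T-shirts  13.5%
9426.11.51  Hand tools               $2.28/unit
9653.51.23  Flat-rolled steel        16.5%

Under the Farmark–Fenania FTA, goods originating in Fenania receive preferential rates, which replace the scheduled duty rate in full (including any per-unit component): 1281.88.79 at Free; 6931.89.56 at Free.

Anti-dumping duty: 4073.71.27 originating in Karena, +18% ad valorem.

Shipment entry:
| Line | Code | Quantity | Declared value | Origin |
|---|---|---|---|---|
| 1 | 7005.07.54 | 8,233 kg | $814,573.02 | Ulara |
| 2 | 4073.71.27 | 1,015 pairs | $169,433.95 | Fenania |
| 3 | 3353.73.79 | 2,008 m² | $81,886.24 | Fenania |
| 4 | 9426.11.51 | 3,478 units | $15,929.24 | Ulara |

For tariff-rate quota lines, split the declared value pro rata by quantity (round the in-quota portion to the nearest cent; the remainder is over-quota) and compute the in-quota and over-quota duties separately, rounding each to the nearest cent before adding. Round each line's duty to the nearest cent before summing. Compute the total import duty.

Line 1 (7005.07.54, Ulara, 8,233 kg, $814,573.02):
Code 7005.07.54 is under a tariff-rate quota (threshold 3,932 kg). In-quota: 3,932 kg at 5.5%; over-quota: 4,301 kg at 12%.
Pro-rata value split: in-quota = $814,573.02 × 3,932/8,233 = $389,032.08; over-quota = $814,573.02 − $389,032.08 = $425,540.94.
In-quota duty = $389,032.08 × 5.5% = $21,396.76. Over-quota duty = $425,540.94 × 12% = $51,064.91.
Line duty = $21,396.76 + $51,064.91 = $72,461.67.
Line 2 (4073.71.27, Fenania, 1,015 pairs, $169,433.95):
Base rate for 4073.71.27 is 7% + $3.37/pair.
Origin Fenania is the FTA partner but 4073.71.27 is not on the preference list; base rate stands.
The additional-duty order on 4073.71.27 targets Karena, not Fenania; it does not apply.
Duty = $169,433.95 × 7% + 1,015 × $3.37 = $15,280.93.
Line 3 (3353.73.79, Fenania, 2,008 m², $81,886.24):
Base rate for 3353.73.79 is $2.70/m².
Origin Fenania is the FTA partner but 3353.73.79 is not on the preference list; base rate stands.
Duty = 2,008 × $2.70 = $5,421.60.
Line 4 (9426.11.51, Ulara, 3,478 units, $15,929.24):
Base rate for 9426.11.51 is $2.28/unit.
Duty = 3,478 × $2.28 = $7,929.84.
Total = $72,461.67 + $15,280.93 + $5,421.60 + $7,929.84 = $101,094.04.

$101,094.04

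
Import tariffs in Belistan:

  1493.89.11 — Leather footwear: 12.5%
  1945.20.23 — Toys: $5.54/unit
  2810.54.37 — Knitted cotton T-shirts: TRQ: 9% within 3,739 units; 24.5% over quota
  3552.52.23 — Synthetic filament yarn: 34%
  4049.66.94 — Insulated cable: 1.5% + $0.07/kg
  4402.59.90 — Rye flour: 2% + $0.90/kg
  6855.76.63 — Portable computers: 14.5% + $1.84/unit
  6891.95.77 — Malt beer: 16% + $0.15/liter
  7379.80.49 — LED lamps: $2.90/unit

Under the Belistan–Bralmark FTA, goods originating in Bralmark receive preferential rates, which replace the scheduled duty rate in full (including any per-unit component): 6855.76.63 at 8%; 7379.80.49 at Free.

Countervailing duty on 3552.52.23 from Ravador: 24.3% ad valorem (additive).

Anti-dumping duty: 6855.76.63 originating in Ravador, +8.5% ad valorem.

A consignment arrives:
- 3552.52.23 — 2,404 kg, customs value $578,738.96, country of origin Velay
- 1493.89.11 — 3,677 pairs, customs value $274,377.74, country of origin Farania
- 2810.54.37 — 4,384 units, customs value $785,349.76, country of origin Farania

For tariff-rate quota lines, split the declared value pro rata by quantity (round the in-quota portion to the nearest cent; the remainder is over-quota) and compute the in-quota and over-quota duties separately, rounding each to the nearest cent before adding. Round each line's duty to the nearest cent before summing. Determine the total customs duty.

$319,659.47

Line 1 (3552.52.23, Velay, 2,404 kg, $578,738.96):
Base rate for 3552.52.23 is 34%.
The additional-duty order on 3552.52.23 targets Ravador, not Velay; it does not apply.
Duty = $578,738.96 × 34% = $196,771.25.
Line 2 (1493.89.11, Farania, 3,677 pairs, $274,377.74):
Base rate for 1493.89.11 is 12.5%.
Duty = $274,377.74 × 12.5% = $34,297.22.
Line 3 (2810.54.37, Farania, 4,384 units, $785,349.76):
Code 2810.54.37 is under a tariff-rate quota (threshold 3,739 units). In-quota: 3,739 units at 9%; over-quota: 645 units at 24.5%.
Pro-rata value split: in-quota = $785,349.76 × 3,739/4,384 = $669,804.46; over-quota = $785,349.76 − $669,804.46 = $115,545.30.
In-quota duty = $669,804.46 × 9% = $60,282.40. Over-quota duty = $115,545.30 × 24.5% = $28,308.60.
Line duty = $60,282.40 + $28,308.60 = $88,591.00.
Total = $196,771.25 + $34,297.22 + $88,591.00 = $319,659.47.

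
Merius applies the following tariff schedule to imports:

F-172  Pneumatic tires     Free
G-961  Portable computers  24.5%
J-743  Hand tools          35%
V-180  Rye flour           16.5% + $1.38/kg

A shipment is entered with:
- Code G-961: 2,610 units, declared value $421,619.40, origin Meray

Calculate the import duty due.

$103,296.75

Line 1 (G-961, Meray, 2,610 units, $421,619.40):
Base rate for G-961 is 24.5%.
Duty = $421,619.40 × 24.5% = $103,296.75.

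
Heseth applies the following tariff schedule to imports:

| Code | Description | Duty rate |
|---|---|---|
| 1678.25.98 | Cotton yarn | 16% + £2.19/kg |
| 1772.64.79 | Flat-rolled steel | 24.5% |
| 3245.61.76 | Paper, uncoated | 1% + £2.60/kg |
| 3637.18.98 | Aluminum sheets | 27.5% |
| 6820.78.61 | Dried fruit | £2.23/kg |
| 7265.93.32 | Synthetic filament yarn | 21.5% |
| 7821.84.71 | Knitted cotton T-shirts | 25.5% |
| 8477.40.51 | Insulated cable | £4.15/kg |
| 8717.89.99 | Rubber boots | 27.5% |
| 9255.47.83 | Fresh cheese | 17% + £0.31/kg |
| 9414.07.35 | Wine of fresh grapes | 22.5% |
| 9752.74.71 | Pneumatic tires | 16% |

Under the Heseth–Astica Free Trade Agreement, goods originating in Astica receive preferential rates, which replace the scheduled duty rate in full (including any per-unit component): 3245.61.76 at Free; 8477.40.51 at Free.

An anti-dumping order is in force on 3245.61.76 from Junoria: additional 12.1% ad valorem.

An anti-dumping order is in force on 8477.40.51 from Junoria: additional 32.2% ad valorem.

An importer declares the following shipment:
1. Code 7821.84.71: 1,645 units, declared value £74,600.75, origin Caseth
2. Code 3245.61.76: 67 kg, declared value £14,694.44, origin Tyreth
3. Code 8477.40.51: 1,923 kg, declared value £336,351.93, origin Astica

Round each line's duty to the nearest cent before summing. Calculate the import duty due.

Line 1 (7821.84.71, Caseth, 1,645 units, £74,600.75):
Base rate for 7821.84.71 is 25.5%.
Duty = £74,600.75 × 25.5% = £19,023.19.
Line 2 (3245.61.76, Tyreth, 67 kg, £14,694.44):
Base rate for 3245.61.76 is 1% + £2.60/kg.
3245.61.76 has an FTA preferential rate, but origin Tyreth is not Astica; base rate stands.
The additional-duty order on 3245.61.76 targets Junoria, not Tyreth; it does not apply.
Duty = £14,694.44 × 1% + 67 × £2.60 = £321.14.
Line 3 (8477.40.51, Astica, 1,923 kg, £336,351.93):
Base rate for 8477.40.51 is £4.15/kg.
Origin Astica qualifies under the Heseth–Astica agreement and 8477.40.51 is covered: preferential rate Free applies instead.
The additional-duty order on 8477.40.51 targets Junoria, not Astica; it does not apply.
Duty = £336,351.93 × 0% = £0.00.
Total = £19,023.19 + £321.14 + £0.00 = £19,344.33.

£19,344.33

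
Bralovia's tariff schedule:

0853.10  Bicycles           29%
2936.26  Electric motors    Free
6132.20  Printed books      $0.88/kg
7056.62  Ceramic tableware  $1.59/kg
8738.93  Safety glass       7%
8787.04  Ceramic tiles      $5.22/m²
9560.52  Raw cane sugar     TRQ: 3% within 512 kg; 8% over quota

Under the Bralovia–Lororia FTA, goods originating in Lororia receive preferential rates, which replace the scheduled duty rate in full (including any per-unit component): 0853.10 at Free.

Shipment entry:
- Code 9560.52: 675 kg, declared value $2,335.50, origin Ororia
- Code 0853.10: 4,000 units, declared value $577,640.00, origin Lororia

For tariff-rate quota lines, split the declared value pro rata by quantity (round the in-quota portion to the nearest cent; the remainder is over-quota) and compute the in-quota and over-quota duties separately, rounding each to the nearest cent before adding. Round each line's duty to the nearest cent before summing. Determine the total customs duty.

$98.27

Line 1 (9560.52, Ororia, 675 kg, $2,335.50):
Code 9560.52 is under a tariff-rate quota (threshold 512 kg). In-quota: 512 kg at 3%; over-quota: 163 kg at 8%.
Pro-rata value split: in-quota = $2,335.50 × 512/675 = $1,771.52; over-quota = $2,335.50 − $1,771.52 = $563.98.
In-quota duty = $1,771.52 × 3% = $53.15. Over-quota duty = $563.98 × 8% = $45.12.
Line duty = $53.15 + $45.12 = $98.27.
Line 2 (0853.10, Lororia, 4,000 units, $577,640.00):
Base rate for 0853.10 is 29%.
Origin Lororia qualifies under the Bralovia–Lororia agreement and 0853.10 is covered: preferential rate Free applies instead.
Duty = $577,640.00 × 0% = $0.00.
Total = $98.27 + $0.00 = $98.27.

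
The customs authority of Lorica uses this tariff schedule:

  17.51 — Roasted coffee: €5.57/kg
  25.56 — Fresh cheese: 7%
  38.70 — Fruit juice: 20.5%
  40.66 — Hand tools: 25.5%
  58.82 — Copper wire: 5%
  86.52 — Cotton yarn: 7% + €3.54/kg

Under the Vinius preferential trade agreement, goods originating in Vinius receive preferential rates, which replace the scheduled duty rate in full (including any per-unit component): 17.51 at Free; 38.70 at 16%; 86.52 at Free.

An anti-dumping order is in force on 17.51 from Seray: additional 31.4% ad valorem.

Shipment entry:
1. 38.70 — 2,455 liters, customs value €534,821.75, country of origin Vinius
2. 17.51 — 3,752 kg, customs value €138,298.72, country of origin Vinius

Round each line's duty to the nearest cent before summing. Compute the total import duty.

€85,571.48

Line 1 (38.70, Vinius, 2,455 liters, €534,821.75):
Base rate for 38.70 is 20.5%.
Origin Vinius qualifies under the Lorica–Vinius agreement and 38.70 is covered: preferential rate 16% applies instead.
Duty = €534,821.75 × 16% = €85,571.48.
Line 2 (17.51, Vinius, 3,752 kg, €138,298.72):
Base rate for 17.51 is €5.57/kg.
Origin Vinius qualifies under the Lorica–Vinius agreement and 17.51 is covered: preferential rate Free applies instead.
The additional-duty order on 17.51 targets Seray, not Vinius; it does not apply.
Duty = €138,298.72 × 0% = €0.00.
Total = €85,571.48 + €0.00 = €85,571.48.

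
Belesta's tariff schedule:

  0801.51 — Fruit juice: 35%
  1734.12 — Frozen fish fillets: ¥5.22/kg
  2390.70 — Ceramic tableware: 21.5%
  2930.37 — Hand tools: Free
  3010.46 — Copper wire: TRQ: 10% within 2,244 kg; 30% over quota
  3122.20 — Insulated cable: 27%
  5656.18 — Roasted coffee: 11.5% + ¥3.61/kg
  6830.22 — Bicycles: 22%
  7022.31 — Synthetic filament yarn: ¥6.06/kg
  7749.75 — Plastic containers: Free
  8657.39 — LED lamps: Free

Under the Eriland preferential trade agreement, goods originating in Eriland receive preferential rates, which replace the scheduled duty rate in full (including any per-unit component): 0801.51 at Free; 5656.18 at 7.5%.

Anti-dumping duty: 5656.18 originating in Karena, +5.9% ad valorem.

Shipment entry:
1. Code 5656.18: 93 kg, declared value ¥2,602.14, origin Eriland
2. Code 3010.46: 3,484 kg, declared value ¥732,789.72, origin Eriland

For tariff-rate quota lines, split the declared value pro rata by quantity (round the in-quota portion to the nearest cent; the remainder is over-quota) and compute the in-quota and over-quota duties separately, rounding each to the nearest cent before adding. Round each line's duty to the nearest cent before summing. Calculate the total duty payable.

¥125,635.97

Line 1 (5656.18, Eriland, 93 kg, ¥2,602.14):
Base rate for 5656.18 is 11.5% + ¥3.61/kg.
Origin Eriland qualifies under the Belesta–Eriland agreement and 5656.18 is covered: preferential rate 7.5% applies instead.
The additional-duty order on 5656.18 targets Karena, not Eriland; it does not apply.
Duty = ¥2,602.14 × 7.5% = ¥195.16.
Line 2 (3010.46, Eriland, 3,484 kg, ¥732,789.72):
Code 3010.46 is under a tariff-rate quota (threshold 2,244 kg). In-quota: 2,244 kg at 10%; over-quota: 1,240 kg at 30%.
Pro-rata value split: in-quota = ¥732,789.72 × 2,244/3,484 = ¥471,980.52; over-quota = ¥732,789.72 − ¥471,980.52 = ¥260,809.20.
In-quota duty = ¥471,980.52 × 10% = ¥47,198.05. Over-quota duty = ¥260,809.20 × 30% = ¥78,242.76.
Line duty = ¥47,198.05 + ¥78,242.76 = ¥125,440.81.
Total = ¥195.16 + ¥125,440.81 = ¥125,635.97.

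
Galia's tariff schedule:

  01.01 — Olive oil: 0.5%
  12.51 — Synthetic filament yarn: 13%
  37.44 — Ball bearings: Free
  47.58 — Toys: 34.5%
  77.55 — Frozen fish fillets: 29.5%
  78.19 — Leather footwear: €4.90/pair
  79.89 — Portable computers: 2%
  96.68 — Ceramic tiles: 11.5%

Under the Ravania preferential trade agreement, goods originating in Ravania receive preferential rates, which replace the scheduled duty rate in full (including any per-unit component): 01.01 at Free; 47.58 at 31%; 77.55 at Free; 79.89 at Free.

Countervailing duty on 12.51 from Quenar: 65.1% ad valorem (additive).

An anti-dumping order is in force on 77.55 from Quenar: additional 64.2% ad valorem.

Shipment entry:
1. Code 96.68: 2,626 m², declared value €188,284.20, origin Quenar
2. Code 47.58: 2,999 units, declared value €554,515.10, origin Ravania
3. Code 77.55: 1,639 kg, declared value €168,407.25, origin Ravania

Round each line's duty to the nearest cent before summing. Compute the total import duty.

Line 1 (96.68, Quenar, 2,626 m², €188,284.20):
Base rate for 96.68 is 11.5%.
Duty = €188,284.20 × 11.5% = €21,652.68.
Line 2 (47.58, Ravania, 2,999 units, €554,515.10):
Base rate for 47.58 is 34.5%.
Origin Ravania qualifies under the Galia–Ravania agreement and 47.58 is covered: preferential rate 31% applies instead.
Duty = €554,515.10 × 31% = €171,899.68.
Line 3 (77.55, Ravania, 1,639 kg, €168,407.25):
Base rate for 77.55 is 29.5%.
Origin Ravania qualifies under the Galia–Ravania agreement and 77.55 is covered: preferential rate Free applies instead.
The additional-duty order on 77.55 targets Quenar, not Ravania; it does not apply.
Duty = €168,407.25 × 0% = €0.00.
Total = €21,652.68 + €171,899.68 + €0.00 = €193,552.36.

€193,552.36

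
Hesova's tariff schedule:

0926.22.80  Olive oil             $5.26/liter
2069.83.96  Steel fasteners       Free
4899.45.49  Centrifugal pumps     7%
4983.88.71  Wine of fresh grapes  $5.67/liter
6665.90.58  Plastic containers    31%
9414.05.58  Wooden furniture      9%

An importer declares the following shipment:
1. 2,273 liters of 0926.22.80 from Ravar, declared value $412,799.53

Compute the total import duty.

$11,955.98

Line 1 (0926.22.80, Ravar, 2,273 liters, $412,799.53):
Base rate for 0926.22.80 is $5.26/liter.
Duty = 2,273 × $5.26 = $11,955.98.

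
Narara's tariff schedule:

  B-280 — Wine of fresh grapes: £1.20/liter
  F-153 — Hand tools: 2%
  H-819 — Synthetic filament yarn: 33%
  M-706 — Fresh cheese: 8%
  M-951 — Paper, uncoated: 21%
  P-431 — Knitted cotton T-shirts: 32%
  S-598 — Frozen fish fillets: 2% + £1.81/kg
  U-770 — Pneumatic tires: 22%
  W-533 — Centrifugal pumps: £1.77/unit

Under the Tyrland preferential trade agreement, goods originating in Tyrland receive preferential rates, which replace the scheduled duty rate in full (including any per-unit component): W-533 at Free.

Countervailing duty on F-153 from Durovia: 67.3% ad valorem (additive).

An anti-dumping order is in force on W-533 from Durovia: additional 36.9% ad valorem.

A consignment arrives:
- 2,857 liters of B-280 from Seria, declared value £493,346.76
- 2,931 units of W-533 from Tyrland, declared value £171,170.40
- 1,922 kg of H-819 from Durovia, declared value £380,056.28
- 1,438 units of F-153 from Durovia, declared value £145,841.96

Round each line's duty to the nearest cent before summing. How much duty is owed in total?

£229,915.45

Line 1 (B-280, Seria, 2,857 liters, £493,346.76):
Base rate for B-280 is £1.20/liter.
Duty = 2,857 × £1.20 = £3,428.40.
Line 2 (W-533, Tyrland, 2,931 units, £171,170.40):
Base rate for W-533 is £1.77/unit.
Origin Tyrland qualifies under the Narara–Tyrland agreement and W-533 is covered: preferential rate Free applies instead.
The additional-duty order on W-533 targets Durovia, not Tyrland; it does not apply.
Duty = £171,170.40 × 0% = £0.00.
Line 3 (H-819, Durovia, 1,922 kg, £380,056.28):
Base rate for H-819 is 33%.
Duty = £380,056.28 × 33% = £125,418.57.
Line 4 (F-153, Durovia, 1,438 units, £145,841.96):
Base rate for F-153 is 2%.
Additional duty on F-153 from Durovia: +67.3%. Applied ad valorem rate: 2% + 67.3% = 69.3%.
Duty = £145,841.96 × 69.3% = £101,068.48.
Total = £3,428.40 + £0.00 + £125,418.57 + £101,068.48 = £229,915.45.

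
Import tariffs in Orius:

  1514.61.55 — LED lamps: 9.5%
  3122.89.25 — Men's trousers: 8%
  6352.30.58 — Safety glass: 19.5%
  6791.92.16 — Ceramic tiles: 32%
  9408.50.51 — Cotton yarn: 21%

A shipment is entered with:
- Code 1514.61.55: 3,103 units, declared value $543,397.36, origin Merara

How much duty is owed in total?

Line 1 (1514.61.55, Merara, 3,103 units, $543,397.36):
Base rate for 1514.61.55 is 9.5%.
Duty = $543,397.36 × 9.5% = $51,622.75.

$51,622.75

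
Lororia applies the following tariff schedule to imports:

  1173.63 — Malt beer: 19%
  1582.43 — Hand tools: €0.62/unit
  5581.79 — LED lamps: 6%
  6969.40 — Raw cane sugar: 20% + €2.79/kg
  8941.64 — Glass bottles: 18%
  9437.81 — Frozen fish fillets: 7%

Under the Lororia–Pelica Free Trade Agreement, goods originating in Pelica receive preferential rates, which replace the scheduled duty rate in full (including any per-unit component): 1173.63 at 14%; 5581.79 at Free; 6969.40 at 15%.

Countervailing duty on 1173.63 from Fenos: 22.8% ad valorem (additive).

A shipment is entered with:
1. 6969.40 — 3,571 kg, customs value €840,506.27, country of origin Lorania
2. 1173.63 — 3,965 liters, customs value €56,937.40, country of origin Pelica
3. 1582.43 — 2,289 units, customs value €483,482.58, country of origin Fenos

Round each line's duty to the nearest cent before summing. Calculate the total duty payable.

Line 1 (6969.40, Lorania, 3,571 kg, €840,506.27):
Base rate for 6969.40 is 20% + €2.79/kg.
6969.40 has an FTA preferential rate, but origin Lorania is not Pelica; base rate stands.
Duty = €840,506.27 × 20% + 3,571 × €2.79 = €178,064.34.
Line 2 (1173.63, Pelica, 3,965 liters, €56,937.40):
Base rate for 1173.63 is 19%.
Origin Pelica qualifies under the Lororia–Pelica agreement and 1173.63 is covered: preferential rate 14% applies instead.
The additional-duty order on 1173.63 targets Fenos, not Pelica; it does not apply.
Duty = €56,937.40 × 14% = €7,971.24.
Line 3 (1582.43, Fenos, 2,289 units, €483,482.58):
Base rate for 1582.43 is €0.62/unit.
Duty = 2,289 × €0.62 = €1,419.18.
Total = €178,064.34 + €7,971.24 + €1,419.18 = €187,454.76.

€187,454.76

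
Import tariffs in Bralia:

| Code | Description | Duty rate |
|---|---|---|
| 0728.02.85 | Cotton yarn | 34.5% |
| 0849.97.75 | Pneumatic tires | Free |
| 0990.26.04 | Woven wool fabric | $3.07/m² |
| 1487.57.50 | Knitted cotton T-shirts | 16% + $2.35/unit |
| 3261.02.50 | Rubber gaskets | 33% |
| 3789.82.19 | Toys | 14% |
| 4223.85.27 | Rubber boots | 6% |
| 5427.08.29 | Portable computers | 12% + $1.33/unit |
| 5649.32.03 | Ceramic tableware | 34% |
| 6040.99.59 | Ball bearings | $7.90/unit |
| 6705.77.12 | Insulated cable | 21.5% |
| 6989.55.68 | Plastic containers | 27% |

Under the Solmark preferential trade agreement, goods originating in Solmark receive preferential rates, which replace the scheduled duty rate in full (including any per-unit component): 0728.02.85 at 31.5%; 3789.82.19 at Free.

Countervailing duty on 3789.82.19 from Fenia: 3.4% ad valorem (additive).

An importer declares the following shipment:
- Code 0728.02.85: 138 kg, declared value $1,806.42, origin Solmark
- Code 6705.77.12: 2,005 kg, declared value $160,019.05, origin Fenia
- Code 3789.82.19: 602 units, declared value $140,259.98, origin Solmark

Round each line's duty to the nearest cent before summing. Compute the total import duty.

Line 1 (0728.02.85, Solmark, 138 kg, $1,806.42):
Base rate for 0728.02.85 is 34.5%.
Origin Solmark qualifies under the Bralia–Solmark agreement and 0728.02.85 is covered: preferential rate 31.5% applies instead.
Duty = $1,806.42 × 31.5% = $569.02.
Line 2 (6705.77.12, Fenia, 2,005 kg, $160,019.05):
Base rate for 6705.77.12 is 21.5%.
Duty = $160,019.05 × 21.5% = $34,404.10.
Line 3 (3789.82.19, Solmark, 602 units, $140,259.98):
Base rate for 3789.82.19 is 14%.
Origin Solmark qualifies under the Bralia–Solmark agreement and 3789.82.19 is covered: preferential rate Free applies instead.
The additional-duty order on 3789.82.19 targets Fenia, not Solmark; it does not apply.
Duty = $140,259.98 × 0% = $0.00.
Total = $569.02 + $34,404.10 + $0.00 = $34,973.12.

$34,973.12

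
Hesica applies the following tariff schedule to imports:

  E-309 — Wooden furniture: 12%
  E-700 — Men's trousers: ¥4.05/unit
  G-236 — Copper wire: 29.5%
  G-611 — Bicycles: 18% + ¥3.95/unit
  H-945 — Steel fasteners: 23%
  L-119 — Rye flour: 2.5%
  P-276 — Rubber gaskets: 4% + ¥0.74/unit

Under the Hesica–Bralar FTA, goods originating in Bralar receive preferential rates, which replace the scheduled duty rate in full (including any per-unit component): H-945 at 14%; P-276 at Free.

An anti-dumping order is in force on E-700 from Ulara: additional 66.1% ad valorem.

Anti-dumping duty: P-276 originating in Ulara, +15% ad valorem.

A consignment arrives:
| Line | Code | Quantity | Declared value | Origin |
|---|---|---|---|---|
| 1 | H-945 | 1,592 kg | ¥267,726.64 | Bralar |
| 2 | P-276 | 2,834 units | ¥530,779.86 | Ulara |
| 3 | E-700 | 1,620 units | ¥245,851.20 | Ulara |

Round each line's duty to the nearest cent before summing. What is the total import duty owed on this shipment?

Line 1 (H-945, Bralar, 1,592 kg, ¥267,726.64):
Base rate for H-945 is 23%.
Origin Bralar qualifies under the Hesica–Bralar agreement and H-945 is covered: preferential rate 14% applies instead.
Duty = ¥267,726.64 × 14% = ¥37,481.73.
Line 2 (P-276, Ulara, 2,834 units, ¥530,779.86):
Base rate for P-276 is 4% + ¥0.74/unit.
P-276 has an FTA preferential rate, but origin Ulara is not Bralar; base rate stands.
Additional duty on P-276 from Ulara: +15%. Applied ad valorem rate: 4% + 15% = 19%.
Duty = ¥530,779.86 × 19% + 2,834 × ¥0.74 = ¥102,945.33.
Line 3 (E-700, Ulara, 1,620 units, ¥245,851.20):
Base rate for E-700 is ¥4.05/unit.
Additional duty on E-700 from Ulara: +66.1% ad valorem. Applied ad valorem rate = 66.1%.
Duty = ¥245,851.20 × 66.1% + 1,620 × ¥4.05 = ¥169,068.64.
Total = ¥37,481.73 + ¥102,945.33 + ¥169,068.64 = ¥309,495.70.

¥309,495.70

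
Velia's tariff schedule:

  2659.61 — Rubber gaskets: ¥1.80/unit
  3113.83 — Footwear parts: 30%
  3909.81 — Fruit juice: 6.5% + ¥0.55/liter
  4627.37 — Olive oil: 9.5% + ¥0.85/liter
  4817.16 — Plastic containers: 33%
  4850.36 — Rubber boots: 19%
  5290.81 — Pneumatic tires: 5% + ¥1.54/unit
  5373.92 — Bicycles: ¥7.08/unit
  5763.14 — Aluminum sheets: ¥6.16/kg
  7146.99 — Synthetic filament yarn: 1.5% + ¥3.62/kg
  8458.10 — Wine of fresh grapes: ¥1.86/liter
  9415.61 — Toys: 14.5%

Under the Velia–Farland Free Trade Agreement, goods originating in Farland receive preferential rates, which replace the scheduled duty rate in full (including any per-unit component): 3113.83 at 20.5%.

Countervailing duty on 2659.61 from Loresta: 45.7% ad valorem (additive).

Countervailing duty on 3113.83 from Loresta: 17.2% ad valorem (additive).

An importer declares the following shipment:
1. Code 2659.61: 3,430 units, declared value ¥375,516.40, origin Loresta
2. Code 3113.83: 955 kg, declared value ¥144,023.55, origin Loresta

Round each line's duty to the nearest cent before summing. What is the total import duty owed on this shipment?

Line 1 (2659.61, Loresta, 3,430 units, ¥375,516.40):
Base rate for 2659.61 is ¥1.80/unit.
Additional duty on 2659.61 from Loresta: +45.7% ad valorem. Applied ad valorem rate = 45.7%.
Duty = ¥375,516.40 × 45.7% + 3,430 × ¥1.80 = ¥177,784.99.
Line 2 (3113.83, Loresta, 955 kg, ¥144,023.55):
Base rate for 3113.83 is 30%.
3113.83 has an FTA preferential rate, but origin Loresta is not Farland; base rate stands.
Additional duty on 3113.83 from Loresta: +17.2%. Applied ad valorem rate: 30% + 17.2% = 47.2%.
Duty = ¥144,023.55 × 47.2% = ¥67,979.12.
Total = ¥177,784.99 + ¥67,979.12 = ¥245,764.11.

¥245,764.11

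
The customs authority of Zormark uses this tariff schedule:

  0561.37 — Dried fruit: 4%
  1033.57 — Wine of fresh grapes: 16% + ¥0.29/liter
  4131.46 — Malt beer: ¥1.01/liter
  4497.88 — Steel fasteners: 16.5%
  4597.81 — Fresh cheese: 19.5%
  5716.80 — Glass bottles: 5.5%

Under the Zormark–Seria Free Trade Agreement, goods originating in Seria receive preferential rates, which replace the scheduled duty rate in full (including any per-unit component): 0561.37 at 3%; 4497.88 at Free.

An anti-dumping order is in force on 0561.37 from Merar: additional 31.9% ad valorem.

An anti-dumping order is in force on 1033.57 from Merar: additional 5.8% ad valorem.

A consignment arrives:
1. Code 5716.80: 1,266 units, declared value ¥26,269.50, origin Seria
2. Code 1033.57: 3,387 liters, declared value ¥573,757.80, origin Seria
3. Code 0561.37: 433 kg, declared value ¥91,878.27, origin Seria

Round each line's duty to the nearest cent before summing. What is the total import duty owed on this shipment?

¥96,984.65

Line 1 (5716.80, Seria, 1,266 units, ¥26,269.50):
Base rate for 5716.80 is 5.5%.
Origin Seria is the FTA partner but 5716.80 is not on the preference list; base rate stands.
Duty = ¥26,269.50 × 5.5% = ¥1,444.82.
Line 2 (1033.57, Seria, 3,387 liters, ¥573,757.80):
Base rate for 1033.57 is 16% + ¥0.29/liter.
Origin Seria is the FTA partner but 1033.57 is not on the preference list; base rate stands.
The additional-duty order on 1033.57 targets Merar, not Seria; it does not apply.
Duty = ¥573,757.80 × 16% + 3,387 × ¥0.29 = ¥92,783.48.
Line 3 (0561.37, Seria, 433 kg, ¥91,878.27):
Base rate for 0561.37 is 4%.
Origin Seria qualifies under the Zormark–Seria agreement and 0561.37 is covered: preferential rate 3% applies instead.
The additional-duty order on 0561.37 targets Merar, not Seria; it does not apply.
Duty = ¥91,878.27 × 3% = ¥2,756.35.
Total = ¥1,444.82 + ¥92,783.48 + ¥2,756.35 = ¥96,984.65.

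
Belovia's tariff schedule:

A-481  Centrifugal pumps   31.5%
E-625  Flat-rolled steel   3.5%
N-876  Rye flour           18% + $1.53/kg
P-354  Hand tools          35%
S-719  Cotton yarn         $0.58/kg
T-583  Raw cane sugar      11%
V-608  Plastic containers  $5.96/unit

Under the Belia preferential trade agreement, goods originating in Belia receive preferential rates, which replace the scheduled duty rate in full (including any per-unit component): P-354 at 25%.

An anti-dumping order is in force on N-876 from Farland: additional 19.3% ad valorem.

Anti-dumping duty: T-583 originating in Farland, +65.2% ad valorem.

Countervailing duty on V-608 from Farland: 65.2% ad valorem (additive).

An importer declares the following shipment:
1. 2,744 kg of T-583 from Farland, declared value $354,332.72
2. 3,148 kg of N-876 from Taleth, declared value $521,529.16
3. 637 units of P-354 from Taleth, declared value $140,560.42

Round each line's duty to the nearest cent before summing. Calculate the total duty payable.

$417,889.37

Line 1 (T-583, Farland, 2,744 kg, $354,332.72):
Base rate for T-583 is 11%.
Additional duty on T-583 from Farland: +65.2%. Applied ad valorem rate: 11% + 65.2% = 76.2%.
Duty = $354,332.72 × 76.2% = $270,001.53.
Line 2 (N-876, Taleth, 3,148 kg, $521,529.16):
Base rate for N-876 is 18% + $1.53/kg.
The additional-duty order on N-876 targets Farland, not Taleth; it does not apply.
Duty = $521,529.16 × 18% + 3,148 × $1.53 = $98,691.69.
Line 3 (P-354, Taleth, 637 units, $140,560.42):
Base rate for P-354 is 35%.
P-354 has an FTA preferential rate, but origin Taleth is not Belia; base rate stands.
Duty = $140,560.42 × 35% = $49,196.15.
Total = $270,001.53 + $98,691.69 + $49,196.15 = $417,889.37.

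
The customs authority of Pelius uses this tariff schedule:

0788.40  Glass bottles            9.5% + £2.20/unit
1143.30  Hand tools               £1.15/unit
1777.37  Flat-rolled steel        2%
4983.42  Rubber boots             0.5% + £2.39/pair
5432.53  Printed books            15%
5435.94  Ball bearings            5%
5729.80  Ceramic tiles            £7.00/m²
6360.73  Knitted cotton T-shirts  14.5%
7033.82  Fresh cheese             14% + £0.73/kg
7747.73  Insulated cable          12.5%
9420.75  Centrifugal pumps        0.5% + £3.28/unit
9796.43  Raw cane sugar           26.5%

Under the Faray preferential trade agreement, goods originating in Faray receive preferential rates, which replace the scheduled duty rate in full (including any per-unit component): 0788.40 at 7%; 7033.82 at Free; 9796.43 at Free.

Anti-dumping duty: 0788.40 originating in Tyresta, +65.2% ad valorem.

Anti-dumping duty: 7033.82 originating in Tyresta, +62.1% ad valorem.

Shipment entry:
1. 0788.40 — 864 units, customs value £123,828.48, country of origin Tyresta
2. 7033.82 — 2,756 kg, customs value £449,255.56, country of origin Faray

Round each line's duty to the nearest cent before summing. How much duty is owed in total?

Line 1 (0788.40, Tyresta, 864 units, £123,828.48):
Base rate for 0788.40 is 9.5% + £2.20/unit.
0788.40 has an FTA preferential rate, but origin Tyresta is not Faray; base rate stands.
Additional duty on 0788.40 from Tyresta: +65.2%. Applied ad valorem rate: 9.5% + 65.2% = 74.7%.
Duty = £123,828.48 × 74.7% + 864 × £2.20 = £94,400.67.
Line 2 (7033.82, Faray, 2,756 kg, £449,255.56):
Base rate for 7033.82 is 14% + £0.73/kg.
Origin Faray qualifies under the Pelius–Faray agreement and 7033.82 is covered: preferential rate Free applies instead.
The additional-duty order on 7033.82 targets Tyresta, not Faray; it does not apply.
Duty = £449,255.56 × 0% = £0.00.
Total = £94,400.67 + £0.00 = £94,400.67.

£94,400.67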